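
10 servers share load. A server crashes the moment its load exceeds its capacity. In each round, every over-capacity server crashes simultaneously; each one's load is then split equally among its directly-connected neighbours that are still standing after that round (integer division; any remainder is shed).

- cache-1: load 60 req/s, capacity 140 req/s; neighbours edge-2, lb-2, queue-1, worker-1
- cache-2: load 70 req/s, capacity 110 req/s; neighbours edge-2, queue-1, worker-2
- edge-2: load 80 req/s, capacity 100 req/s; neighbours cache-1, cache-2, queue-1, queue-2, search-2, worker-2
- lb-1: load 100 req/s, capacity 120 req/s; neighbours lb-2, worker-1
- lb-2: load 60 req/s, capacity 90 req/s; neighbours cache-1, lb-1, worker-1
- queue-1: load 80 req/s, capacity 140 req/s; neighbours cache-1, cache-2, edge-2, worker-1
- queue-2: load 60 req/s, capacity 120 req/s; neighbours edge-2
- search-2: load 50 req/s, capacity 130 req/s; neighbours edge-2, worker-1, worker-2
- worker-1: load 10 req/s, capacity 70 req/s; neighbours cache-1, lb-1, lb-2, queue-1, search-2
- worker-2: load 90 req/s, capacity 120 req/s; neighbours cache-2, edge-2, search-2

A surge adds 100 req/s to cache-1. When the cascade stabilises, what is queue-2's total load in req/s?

84

Round 1 — cache-1 at 160 > 140. cache-1 crashes.
  cache-1 sheds 160 req/s to edge-2, lb-2, queue-1, worker-1: 40 each.
    edge-2: 80+40 = 120 > 100
    lb-2: 60+40 = 100 > 90
    queue-1: 80+40 = 120 ≤ 140
    worker-1: 10+40 = 50 ≤ 70
Round 2 — edge-2, lb-2 crash.
  edge-2 sheds 120 req/s to cache-2, queue-1, queue-2, search-2, worker-2: 24 each.
    cache-2: 70+24 = 94 ≤ 110
    queue-1: 120+24 = 144 > 140
    queue-2: 60+24 = 84 ≤ 120
    search-2: 50+24 = 74 ≤ 130
    worker-2: 90+24 = 114 ≤ 120
  lb-2 sheds 100 req/s to lb-1, worker-1: 50 each.
    lb-1: 100+50 = 150 > 120
    worker-1: 50+50 = 100 > 70
Round 3 — lb-1, queue-1, worker-1 crash.
  lb-1 sheds 150 req/s: no online neighbours, lost.
  queue-1 sheds 144 req/s to cache-2: 144 each.
    cache-2: 94+144 = 238 > 110
  worker-1 sheds 100 req/s to search-2: 100 each.
    search-2: 74+100 = 174 > 130
Round 4 — cache-2, search-2 crash.
  cache-2 sheds 238 req/s to worker-2: 238 each.
    worker-2: 114+238 = 352 > 120
  search-2 sheds 174 req/s to worker-2: 174 each.
    worker-2: 352+174 = 526 > 120
Round 5 — worker-2 crashes.
  worker-2 sheds 526 req/s: no online neighbours, lost.
No further crashes.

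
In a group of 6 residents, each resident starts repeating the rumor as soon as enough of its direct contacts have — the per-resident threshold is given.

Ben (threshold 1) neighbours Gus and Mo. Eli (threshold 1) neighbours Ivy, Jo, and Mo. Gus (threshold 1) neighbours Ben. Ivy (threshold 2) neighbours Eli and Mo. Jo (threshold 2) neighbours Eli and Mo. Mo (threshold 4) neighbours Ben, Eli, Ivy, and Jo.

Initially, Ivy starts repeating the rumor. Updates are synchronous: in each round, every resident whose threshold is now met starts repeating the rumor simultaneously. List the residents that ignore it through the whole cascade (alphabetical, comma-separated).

Ben, Gus, Jo, Mo

Round 1 — Ivy starts repeating the rumor (initial).
Round 2 — checking thresholds:
  Eli: 1 of 3 neighbours ≥ 1, starts repeating the rumor.
  Mo: 1 of 4 neighbours < 4, not yet.
Round 3 — no new spreads; cascade stops.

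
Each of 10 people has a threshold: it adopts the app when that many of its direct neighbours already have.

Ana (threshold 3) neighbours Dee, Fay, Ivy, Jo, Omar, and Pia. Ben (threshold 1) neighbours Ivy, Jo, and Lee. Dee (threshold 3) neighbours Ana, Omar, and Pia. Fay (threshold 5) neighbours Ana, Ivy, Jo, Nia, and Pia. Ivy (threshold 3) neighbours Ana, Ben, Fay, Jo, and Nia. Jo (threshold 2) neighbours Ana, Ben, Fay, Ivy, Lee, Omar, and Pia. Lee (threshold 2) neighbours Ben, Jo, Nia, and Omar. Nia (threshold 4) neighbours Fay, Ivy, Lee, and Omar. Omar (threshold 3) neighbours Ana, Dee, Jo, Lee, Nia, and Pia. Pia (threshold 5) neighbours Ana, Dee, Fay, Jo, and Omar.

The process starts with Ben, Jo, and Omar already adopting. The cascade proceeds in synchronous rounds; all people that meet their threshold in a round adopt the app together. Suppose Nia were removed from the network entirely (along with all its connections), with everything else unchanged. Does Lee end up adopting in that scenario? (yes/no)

With Nia removed:
Round 1 — Ben, Jo, Omar adopt the app (initial).
Round 2 — checking thresholds:
  Ana: 2 of 6 neighbours < 3, below threshold.
  Dee: 1 of 3 neighbours < 3, below threshold.
  Fay: 1 of 4 neighbours < 5, below threshold.
  Ivy: 2 of 4 neighbours < 3, below threshold.
  Lee: 3 of 3 neighbours ≥ 2, adopts the app.
  Pia: 2 of 5 neighbours < 5, below threshold.
Round 3 — no new adoptions; cascade stops.

yes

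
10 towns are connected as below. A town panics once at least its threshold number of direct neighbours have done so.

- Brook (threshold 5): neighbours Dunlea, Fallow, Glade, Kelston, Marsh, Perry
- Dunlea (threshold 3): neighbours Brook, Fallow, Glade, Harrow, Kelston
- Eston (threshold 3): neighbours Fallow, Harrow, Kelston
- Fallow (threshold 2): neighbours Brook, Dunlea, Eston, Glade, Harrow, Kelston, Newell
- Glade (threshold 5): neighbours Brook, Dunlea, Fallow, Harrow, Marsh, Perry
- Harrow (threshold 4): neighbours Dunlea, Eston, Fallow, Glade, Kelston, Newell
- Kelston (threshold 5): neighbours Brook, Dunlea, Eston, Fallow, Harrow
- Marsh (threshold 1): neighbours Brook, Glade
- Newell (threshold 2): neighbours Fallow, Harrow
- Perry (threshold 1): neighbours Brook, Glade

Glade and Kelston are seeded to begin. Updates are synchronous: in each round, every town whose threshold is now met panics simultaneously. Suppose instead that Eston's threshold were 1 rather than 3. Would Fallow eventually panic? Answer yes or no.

yes

With Eston's threshold at 1:
Round 1 — Glade, Kelston panic (initial).
Round 2 — checking thresholds:
  Brook: 2 of 6 neighbours < 5, below threshold.
  Dunlea: 2 of 5 neighbours < 3, below threshold.
  Eston: 1 of 3 neighbours ≥ 1, panics.
  Fallow: 2 of 7 neighbours ≥ 2, panics.
  Harrow: 2 of 6 neighbours < 4, below threshold.
  Marsh: 1 of 2 neighbours ≥ 1, panics.
  Perry: 1 of 2 neighbours ≥ 1, panics.
Round 3 — checking thresholds:
  Brook: 5 of 6 neighbours ≥ 5, panics.
  Dunlea: 3 of 5 neighbours ≥ 3, panics.
  Harrow: 4 of 6 neighbours ≥ 4, panics.
  Newell: 1 of 2 neighbours < 2, below threshold.
Round 4 — checking thresholds:
  Newell: 2 of 2 neighbours ≥ 2, panics.
Round 5 — no new panics; cascade stops.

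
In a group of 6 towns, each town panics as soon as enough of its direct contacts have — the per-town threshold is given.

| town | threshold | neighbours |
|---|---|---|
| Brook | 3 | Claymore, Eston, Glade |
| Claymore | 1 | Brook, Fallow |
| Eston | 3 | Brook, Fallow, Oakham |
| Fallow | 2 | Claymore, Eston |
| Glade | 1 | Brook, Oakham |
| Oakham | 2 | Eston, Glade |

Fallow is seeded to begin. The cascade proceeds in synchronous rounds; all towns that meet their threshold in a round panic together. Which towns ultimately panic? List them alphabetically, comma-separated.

Claymore, Fallow

Round 1 — Fallow panics (initial).
Round 2 — checking thresholds:
  Claymore: 1 of 2 neighbours ≥ 1, panics.
  Eston: 1 of 3 neighbours < 3, not yet.
Round 3 — no new panics; cascade stops.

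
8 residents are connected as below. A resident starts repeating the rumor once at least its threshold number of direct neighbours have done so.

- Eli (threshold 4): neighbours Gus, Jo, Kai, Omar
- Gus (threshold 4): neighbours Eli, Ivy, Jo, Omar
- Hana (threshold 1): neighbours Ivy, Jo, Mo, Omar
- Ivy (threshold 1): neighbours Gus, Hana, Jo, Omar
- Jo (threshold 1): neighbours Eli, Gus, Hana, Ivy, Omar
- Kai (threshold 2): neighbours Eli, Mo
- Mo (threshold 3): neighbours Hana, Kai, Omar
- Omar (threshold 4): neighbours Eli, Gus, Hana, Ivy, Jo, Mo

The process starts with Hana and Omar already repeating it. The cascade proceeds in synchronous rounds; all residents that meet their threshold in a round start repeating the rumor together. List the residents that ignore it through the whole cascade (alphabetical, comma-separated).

Eli, Gus, Kai, Mo

Round 1 — Hana, Omar start repeating the rumor (initial).
Round 2 — checking thresholds:
  Eli: 1 of 4 neighbours < 4, below threshold.
  Gus: 1 of 4 neighbours < 4, below threshold.
  Ivy: 2 of 4 neighbours ≥ 1, starts repeating the rumor.
  Jo: 2 of 5 neighbours ≥ 1, starts repeating the rumor.
  Mo: 2 of 3 neighbours < 3, below threshold.
Round 3 — no new spreads; cascade stops.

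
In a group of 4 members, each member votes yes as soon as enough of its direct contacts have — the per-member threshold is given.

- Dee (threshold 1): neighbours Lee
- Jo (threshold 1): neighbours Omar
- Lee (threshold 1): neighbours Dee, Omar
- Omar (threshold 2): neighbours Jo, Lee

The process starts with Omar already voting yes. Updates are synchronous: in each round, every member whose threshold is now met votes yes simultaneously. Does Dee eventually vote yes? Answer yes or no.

yes

Round 1 — Omar votes yes (initial).
Round 2 — checking thresholds:
  Jo: 1 of 1 neighbours ≥ 1, votes yes.
  Lee: 1 of 2 neighbours ≥ 1, votes yes.
Round 3 — checking thresholds:
  Dee: 1 of 1 neighbours ≥ 1, votes yes.
Round 4 — no new yes votes; cascade stops.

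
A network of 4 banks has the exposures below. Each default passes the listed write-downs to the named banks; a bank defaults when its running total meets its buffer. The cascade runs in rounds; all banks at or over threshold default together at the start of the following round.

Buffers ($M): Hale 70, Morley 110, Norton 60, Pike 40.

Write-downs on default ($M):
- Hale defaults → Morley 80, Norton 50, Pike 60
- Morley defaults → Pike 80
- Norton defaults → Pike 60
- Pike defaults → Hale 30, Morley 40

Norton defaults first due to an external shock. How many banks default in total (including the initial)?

2

Round 1 — Norton defaults (initial).
  Pike: +60 → 60 ≥ 40
Round 2 — Pike defaults.
  Hale: +30 → 30 < 70
  Morley: +40 → 40 < 110
No further defaults.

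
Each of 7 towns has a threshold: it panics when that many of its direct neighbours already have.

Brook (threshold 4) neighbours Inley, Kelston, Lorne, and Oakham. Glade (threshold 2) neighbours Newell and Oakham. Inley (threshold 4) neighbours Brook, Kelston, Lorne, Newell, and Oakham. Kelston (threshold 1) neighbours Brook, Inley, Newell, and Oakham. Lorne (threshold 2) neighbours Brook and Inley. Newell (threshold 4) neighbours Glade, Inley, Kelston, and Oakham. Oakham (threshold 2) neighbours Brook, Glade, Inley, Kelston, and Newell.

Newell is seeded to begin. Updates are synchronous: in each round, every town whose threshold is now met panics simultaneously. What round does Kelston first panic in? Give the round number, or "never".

Round 1 — Newell panics (initial).
Round 2 — checking thresholds:
  Glade: 1 of 2 neighbours < 2, holds.
  Inley: 1 of 5 neighbours < 4, holds.
  Kelston: 1 of 4 neighbours ≥ 1, panics.
  Oakham: 1 of 5 neighbours < 2, holds.
Round 3 — checking thresholds:
  Brook: 1 of 4 neighbours < 4, holds.
  Glade: 1 of 2 neighbours < 2, holds.
  Inley: 2 of 5 neighbours < 4, holds.
  Oakham: 2 of 5 neighbours ≥ 2, panics.
Round 4 — checking thresholds:
  Brook: 2 of 4 neighbours < 4, holds.
  Glade: 2 of 2 neighbours ≥ 2, panics.
  Inley: 3 of 5 neighbours < 4, holds.
Round 5 — no new panics; cascade stops.

2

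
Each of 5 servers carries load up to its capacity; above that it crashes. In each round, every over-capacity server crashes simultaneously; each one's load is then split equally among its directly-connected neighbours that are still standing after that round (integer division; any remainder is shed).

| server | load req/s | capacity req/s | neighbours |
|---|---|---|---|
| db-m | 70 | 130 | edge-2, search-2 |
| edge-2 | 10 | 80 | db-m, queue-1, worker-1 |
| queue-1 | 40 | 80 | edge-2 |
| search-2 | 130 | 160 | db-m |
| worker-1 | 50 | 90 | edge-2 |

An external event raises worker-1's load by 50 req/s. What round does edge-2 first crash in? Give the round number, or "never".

Round 1 — worker-1 at 100 > 90. worker-1 crashes.
  worker-1 sheds 100 req/s to edge-2: 100 each.
    edge-2: 10+100 = 110 > 80
Round 2 — edge-2 crashes.
  edge-2 sheds 110 req/s to db-m, queue-1: 55 each.
    db-m: 70+55 = 125 ≤ 130
    queue-1: 40+55 = 95 > 80
Round 3 — queue-1 crashes.
  queue-1 sheds 95 req/s: no online neighbours, lost.
No further crashes.

2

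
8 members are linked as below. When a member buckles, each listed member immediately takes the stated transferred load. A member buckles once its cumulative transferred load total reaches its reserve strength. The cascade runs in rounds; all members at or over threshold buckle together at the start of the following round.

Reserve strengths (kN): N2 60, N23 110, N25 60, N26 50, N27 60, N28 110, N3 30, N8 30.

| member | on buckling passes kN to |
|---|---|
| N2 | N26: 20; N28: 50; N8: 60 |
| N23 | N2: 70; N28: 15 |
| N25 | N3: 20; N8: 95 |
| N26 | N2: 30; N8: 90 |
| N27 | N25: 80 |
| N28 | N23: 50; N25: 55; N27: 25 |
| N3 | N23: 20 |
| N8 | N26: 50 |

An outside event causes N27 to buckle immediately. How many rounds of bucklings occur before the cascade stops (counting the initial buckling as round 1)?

Round 1 — N27 buckles (initial).
  N25: +80 → 80 ≥ 60
Round 2 — N25 buckles.
  N3: +20 → 20 < 30
  N8: +95 → 95 ≥ 30
Round 3 — N8 buckles.
  N26: +50 → 50 ≥ 50
Round 4 — N26 buckles.
  N2: +30 → 30 < 60
No further bucklings.

4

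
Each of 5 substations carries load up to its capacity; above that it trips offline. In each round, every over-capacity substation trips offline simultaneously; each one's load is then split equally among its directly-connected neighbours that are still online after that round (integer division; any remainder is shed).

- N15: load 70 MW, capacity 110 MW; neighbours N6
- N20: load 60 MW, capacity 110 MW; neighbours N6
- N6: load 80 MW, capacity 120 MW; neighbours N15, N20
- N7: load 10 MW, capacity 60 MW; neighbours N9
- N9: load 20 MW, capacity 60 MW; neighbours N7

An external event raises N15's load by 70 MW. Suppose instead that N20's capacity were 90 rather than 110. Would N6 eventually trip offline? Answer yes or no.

With N20's capacity at 90:
Round 1 — N15 at 140 > 110. N15 trips offline.
  N15 sheds 140 MW to N6: 140 each.
    N6: 80+140 = 220 > 120
Round 2 — N6 trips offline.
  N6 sheds 220 MW to N20: 220 each.
    N20: 60+220 = 280 > 90
Round 3 — N20 trips offline.
  N20 sheds 280 MW: no online neighbours, lost.
No further trips.

yes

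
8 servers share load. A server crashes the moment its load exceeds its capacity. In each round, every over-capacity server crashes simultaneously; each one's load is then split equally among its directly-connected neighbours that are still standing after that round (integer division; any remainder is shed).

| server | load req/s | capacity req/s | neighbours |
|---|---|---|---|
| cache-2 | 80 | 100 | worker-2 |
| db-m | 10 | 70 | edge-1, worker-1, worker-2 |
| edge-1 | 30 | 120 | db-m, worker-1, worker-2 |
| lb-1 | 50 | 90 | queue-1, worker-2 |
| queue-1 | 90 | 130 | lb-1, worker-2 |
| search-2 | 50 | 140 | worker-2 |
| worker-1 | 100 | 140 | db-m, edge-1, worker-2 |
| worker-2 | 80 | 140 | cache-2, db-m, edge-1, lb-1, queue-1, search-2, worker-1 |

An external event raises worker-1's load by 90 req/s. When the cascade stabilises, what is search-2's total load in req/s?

78

Round 1 — worker-1 at 190 > 140. worker-1 crashes.
  worker-1 sheds 190 req/s to db-m, edge-1, worker-2: 63 each (1 lost).
    db-m: 10+63 = 73 > 70
    edge-1: 30+63 = 93 ≤ 120
    worker-2: 80+63 = 143 > 140
Round 2 — db-m, worker-2 crash.
  db-m sheds 73 req/s to edge-1: 73 each.
    edge-1: 93+73 = 166 > 120
  worker-2 sheds 143 req/s to cache-2, edge-1, lb-1, queue-1, search-2: 28 each (3 lost).
    cache-2: 80+28 = 108 > 100
    edge-1: 166+28 = 194 > 120
    lb-1: 50+28 = 78 ≤ 90
    queue-1: 90+28 = 118 ≤ 130
    search-2: 50+28 = 78 ≤ 140
Round 3 — cache-2, edge-1 crash.
  cache-2 sheds 108 req/s: no online neighbours, lost.
  edge-1 sheds 194 req/s: no online neighbours, lost.
No further crashes.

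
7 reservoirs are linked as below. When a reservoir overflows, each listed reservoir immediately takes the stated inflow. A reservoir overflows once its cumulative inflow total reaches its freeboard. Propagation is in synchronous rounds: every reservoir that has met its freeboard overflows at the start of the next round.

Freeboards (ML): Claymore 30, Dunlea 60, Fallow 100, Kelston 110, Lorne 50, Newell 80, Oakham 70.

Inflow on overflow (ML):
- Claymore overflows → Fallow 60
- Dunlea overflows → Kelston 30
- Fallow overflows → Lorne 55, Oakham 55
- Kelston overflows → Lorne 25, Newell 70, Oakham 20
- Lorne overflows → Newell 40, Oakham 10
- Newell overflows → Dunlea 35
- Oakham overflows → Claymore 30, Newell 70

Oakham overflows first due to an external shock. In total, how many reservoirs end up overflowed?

Round 1 — Oakham overflows (initial).
  Claymore: +30 → 30 ≥ 30
  Newell: +70 → 70 < 80
Round 2 — Claymore overflows.
  Fallow: +60 → 60 < 100
No further overflows.

2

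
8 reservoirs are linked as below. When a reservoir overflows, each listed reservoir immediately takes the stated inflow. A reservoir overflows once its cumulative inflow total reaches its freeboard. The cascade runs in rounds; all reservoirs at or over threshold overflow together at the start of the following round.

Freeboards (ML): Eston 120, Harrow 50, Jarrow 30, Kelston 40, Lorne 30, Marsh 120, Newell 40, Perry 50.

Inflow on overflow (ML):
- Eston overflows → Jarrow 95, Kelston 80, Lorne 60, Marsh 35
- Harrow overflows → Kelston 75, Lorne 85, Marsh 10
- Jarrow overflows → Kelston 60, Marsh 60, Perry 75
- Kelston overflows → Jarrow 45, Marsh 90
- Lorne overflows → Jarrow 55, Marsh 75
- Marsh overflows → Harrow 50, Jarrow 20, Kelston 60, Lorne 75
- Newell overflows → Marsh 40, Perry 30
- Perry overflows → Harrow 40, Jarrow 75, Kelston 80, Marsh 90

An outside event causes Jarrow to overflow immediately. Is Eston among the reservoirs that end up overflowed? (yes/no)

Round 1 — Jarrow overflows (initial).
  Kelston: +60 → 60 ≥ 40
  Marsh: +60 → 60 < 120
  Perry: +75 → 75 ≥ 50
Round 2 — Kelston, Perry overflow.
  Harrow: +40 → 40 < 50
  Marsh: +90+90 → 240 ≥ 120
Round 3 — Marsh overflows.
  Harrow: +50 → 90 ≥ 50
  Lorne: +75 → 75 ≥ 30
Round 4 — Harrow, Lorne overflow.
No further overflows.

no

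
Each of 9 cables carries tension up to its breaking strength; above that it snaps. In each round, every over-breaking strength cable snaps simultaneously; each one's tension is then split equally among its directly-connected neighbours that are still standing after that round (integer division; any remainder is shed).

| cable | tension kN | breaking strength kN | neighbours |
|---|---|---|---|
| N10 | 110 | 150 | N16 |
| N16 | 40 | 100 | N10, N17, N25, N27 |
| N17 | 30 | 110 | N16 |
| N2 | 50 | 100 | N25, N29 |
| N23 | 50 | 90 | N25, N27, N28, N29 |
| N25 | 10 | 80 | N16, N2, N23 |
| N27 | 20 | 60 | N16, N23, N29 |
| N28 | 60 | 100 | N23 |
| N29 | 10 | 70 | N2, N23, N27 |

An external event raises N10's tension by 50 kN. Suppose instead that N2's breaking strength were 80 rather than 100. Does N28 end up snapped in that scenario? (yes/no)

no

With N2's breaking strength at 80:
Round 1 — N10 at 160 > 150. N10 snaps.
  N10 sheds 160 kN to N16: 160 each.
    N16: 40+160 = 200 > 100
Round 2 — N16 snaps.
  N16 sheds 200 kN to N17, N25, N27: 66 each (2 lost).
    N17: 30+66 = 96 ≤ 110
    N25: 10+66 = 76 ≤ 80
    N27: 20+66 = 86 > 60
Round 3 — N27 snaps.
  N27 sheds 86 kN to N23, N29: 43 each.
    N23: 50+43 = 93 > 90
    N29: 10+43 = 53 ≤ 70
Round 4 — N23 snaps.
  N23 sheds 93 kN to N25, N28, N29: 31 each.
    N25: 76+31 = 107 > 80
    N28: 60+31 = 91 ≤ 100
    N29: 53+31 = 84 > 70
Round 5 — N25, N29 snap.
  N25 sheds 107 kN to N2: 107 each.
    N2: 50+107 = 157 > 80
  N29 sheds 84 kN to N2: 84 each.
    N2: 157+84 = 241 > 80
Round 6 — N2 snaps.
  N2 sheds 241 kN: no online neighbours, lost.
No further breaks.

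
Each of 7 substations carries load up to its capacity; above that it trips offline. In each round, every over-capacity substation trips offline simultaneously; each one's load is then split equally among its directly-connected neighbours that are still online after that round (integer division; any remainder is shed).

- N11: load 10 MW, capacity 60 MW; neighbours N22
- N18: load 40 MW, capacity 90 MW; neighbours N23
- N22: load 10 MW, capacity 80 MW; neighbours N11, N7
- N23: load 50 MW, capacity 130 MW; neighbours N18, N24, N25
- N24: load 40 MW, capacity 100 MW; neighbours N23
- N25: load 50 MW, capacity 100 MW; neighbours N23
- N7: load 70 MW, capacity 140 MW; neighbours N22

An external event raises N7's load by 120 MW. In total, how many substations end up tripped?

3

Round 1 — N7 at 190 > 140. N7 trips offline.
  N7 sheds 190 MW to N22: 190 each.
    N22: 10+190 = 200 > 80
Round 2 — N22 trips offline.
  N22 sheds 200 MW to N11: 200 each.
    N11: 10+200 = 210 > 60
Round 3 — N11 trips offline.
  N11 sheds 210 MW: no online neighbours, lost.
No further trips.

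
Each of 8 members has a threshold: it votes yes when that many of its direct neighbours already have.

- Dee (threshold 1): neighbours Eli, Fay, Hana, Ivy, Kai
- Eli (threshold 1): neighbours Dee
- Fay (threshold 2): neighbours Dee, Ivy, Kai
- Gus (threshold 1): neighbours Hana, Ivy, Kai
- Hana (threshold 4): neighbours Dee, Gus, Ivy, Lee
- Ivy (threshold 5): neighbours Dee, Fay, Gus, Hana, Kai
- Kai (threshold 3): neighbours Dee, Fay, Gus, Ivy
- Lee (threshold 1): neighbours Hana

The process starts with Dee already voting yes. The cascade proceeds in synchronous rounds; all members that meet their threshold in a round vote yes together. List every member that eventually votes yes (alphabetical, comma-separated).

Dee, Eli

Round 1 — Dee votes yes (initial).
Round 2 — checking thresholds:
  Eli: 1 of 1 neighbours ≥ 1, votes yes.
  Fay: 1 of 3 neighbours < 2, below threshold.
  Hana: 1 of 4 neighbours < 4, below threshold.
  Ivy: 1 of 5 neighbours < 5, below threshold.
  Kai: 1 of 4 neighbours < 3, below threshold.
Round 3 — no new yes votes; cascade stops.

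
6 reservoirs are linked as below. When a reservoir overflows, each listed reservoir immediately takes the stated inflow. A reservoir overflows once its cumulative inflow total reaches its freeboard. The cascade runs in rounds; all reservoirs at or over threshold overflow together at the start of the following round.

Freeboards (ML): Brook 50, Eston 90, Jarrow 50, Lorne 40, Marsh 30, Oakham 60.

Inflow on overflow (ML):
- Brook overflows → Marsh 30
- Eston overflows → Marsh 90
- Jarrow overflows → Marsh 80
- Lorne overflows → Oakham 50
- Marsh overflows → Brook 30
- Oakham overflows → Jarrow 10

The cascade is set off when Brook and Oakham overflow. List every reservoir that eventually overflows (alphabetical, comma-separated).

Round 1 — Brook, Oakham overflow (initial).
  Jarrow: +10 → 10 < 50
  Marsh: +30 → 30 ≥ 30
Round 2 — Marsh overflows.
No further overflows.

Brook, Marsh, Oakham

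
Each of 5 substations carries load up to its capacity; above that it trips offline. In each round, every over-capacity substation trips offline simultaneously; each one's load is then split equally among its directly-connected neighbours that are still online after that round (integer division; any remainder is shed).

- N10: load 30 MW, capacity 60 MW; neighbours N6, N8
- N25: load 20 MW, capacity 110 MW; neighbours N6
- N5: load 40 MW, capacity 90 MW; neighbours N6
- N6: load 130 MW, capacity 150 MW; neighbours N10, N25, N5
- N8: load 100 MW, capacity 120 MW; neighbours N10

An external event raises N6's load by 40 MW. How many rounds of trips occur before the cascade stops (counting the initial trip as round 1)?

3

Round 1 — N6 at 170 > 150. N6 trips offline.
  N6 sheds 170 MW to N10, N25, N5: 56 each (2 lost).
    N10: 30+56 = 86 > 60
    N25: 20+56 = 76 ≤ 110
    N5: 40+56 = 96 > 90
Round 2 — N10, N5 trip offline.
  N10 sheds 86 MW to N8: 86 each.
    N8: 100+86 = 186 > 120
  N5 sheds 96 MW: no online neighbours, lost.
Round 3 — N8 trips offline.
  N8 sheds 186 MW: no online neighbours, lost.
No further trips.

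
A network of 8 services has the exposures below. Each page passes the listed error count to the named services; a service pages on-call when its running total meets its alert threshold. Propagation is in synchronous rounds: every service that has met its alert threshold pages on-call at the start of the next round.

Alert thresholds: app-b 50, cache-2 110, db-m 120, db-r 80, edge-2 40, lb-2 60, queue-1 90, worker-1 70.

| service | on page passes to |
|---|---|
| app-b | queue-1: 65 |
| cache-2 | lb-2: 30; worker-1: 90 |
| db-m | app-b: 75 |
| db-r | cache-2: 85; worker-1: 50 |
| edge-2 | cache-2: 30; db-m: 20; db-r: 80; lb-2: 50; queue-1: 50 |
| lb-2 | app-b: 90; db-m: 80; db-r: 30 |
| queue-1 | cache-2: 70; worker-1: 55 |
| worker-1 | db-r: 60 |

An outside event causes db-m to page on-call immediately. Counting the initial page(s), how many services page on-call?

2

Round 1 — db-m pages on-call (initial).
  app-b: +75 → 75 ≥ 50
Round 2 — app-b pages on-call.
  queue-1: +65 → 65 < 90
No further pages.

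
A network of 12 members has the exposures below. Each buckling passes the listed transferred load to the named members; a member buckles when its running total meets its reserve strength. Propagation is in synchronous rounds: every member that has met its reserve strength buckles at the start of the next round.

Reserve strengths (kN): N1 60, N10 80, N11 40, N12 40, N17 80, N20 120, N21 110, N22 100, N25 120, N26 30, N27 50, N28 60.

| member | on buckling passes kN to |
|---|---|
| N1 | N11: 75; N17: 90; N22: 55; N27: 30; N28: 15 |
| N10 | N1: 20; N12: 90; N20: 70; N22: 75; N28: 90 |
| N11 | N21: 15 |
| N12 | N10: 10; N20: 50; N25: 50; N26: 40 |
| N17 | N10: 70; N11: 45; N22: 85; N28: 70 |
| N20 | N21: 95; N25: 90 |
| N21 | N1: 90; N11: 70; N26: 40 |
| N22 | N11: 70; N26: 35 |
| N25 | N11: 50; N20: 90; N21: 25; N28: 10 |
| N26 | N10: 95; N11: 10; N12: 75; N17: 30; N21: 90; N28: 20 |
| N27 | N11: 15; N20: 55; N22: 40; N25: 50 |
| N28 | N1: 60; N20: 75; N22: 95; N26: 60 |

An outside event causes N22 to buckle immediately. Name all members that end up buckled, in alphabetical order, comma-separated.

Round 1 — N22 buckles (initial).
  N11: +70 → 70 ≥ 40
  N26: +35 → 35 ≥ 30
Round 2 — N11, N26 buckle.
  N10: +95 → 95 ≥ 80
  N12: +75 → 75 ≥ 40
  N17: +30 → 30 < 80
  N21: +15+90 → 105 < 110
  N28: +20 → 20 < 60
Round 3 — N10, N12 buckle.
  N1: +20 → 20 < 60
  N20: +70+50 → 120 ≥ 120
  N25: +50 → 50 < 120
  N28: +90 → 110 ≥ 60
Round 4 — N20, N28 buckle.
  N1: +60 → 80 ≥ 60
  N21: +95 → 200 ≥ 110
  N25: +90 → 140 ≥ 120
Round 5 — N1, N21, N25 buckle.
  N17: +90 → 120 ≥ 80
  N27: +30 → 30 < 50
Round 6 — N17 buckles.
No further bucklings.

N1, N10, N11, N12, N17, N20, N21, N22, N25, N26, N28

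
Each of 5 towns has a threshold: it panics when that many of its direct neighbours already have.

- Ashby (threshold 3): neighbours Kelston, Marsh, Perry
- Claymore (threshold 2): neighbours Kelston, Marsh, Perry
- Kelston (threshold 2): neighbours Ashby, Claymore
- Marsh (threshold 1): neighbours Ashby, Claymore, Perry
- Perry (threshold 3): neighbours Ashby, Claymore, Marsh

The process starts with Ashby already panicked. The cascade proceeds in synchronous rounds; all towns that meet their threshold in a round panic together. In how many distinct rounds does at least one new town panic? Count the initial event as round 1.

Round 1 — Ashby panics (initial).
Round 2 — checking thresholds:
  Kelston: 1 of 2 neighbours < 2, below threshold.
  Marsh: 1 of 3 neighbours ≥ 1, panics.
  Perry: 1 of 3 neighbours < 3, below threshold.
Round 3 — no new panics; cascade stops.

2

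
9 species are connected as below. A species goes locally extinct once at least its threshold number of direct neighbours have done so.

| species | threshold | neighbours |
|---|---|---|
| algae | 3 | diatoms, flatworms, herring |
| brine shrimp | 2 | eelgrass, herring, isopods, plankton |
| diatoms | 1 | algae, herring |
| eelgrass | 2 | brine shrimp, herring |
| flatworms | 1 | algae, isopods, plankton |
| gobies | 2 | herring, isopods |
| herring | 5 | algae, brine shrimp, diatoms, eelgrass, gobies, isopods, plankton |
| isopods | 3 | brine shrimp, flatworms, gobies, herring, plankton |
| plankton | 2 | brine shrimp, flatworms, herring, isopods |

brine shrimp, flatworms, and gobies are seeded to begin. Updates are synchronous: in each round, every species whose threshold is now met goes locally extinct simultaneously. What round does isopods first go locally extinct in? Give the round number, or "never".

2

Round 1 — brine shrimp, flatworms, gobies go locally extinct (initial).
Round 2 — checking thresholds:
  algae: 1 of 3 neighbours < 3, below threshold.
  eelgrass: 1 of 2 neighbours < 2, below threshold.
  herring: 2 of 7 neighbours < 5, below threshold.
  isopods: 3 of 5 neighbours ≥ 3, goes locally extinct.
  plankton: 2 of 4 neighbours ≥ 2, goes locally extinct.
Round 3 — no new extinctions; cascade stops.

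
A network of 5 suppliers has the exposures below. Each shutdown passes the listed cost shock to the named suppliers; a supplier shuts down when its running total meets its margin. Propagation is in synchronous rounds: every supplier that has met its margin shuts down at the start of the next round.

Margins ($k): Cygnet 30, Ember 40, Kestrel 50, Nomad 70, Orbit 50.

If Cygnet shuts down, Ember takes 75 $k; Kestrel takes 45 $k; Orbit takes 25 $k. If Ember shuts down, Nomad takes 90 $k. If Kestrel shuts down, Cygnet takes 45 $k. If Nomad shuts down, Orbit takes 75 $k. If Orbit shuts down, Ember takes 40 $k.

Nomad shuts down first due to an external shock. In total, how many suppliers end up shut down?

3

Round 1 — Nomad shuts down (initial).
  Orbit: +75 → 75 ≥ 50
Round 2 — Orbit shuts down.
  Ember: +40 → 40 ≥ 40
Round 3 — Ember shuts down.
No further shutdowns.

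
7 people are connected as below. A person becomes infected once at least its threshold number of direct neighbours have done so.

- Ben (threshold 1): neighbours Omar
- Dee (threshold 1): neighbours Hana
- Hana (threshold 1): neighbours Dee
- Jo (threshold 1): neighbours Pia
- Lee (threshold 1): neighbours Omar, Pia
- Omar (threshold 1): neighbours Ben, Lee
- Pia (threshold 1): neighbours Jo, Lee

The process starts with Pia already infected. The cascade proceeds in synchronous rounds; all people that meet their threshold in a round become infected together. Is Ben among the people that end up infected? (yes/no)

yes

Round 1 — Pia becomes infected (initial).
Round 2 — checking thresholds:
  Jo: 1 of 1 neighbours ≥ 1, becomes infected.
  Lee: 1 of 2 neighbours ≥ 1, becomes infected.
Round 3 — checking thresholds:
  Omar: 1 of 2 neighbours ≥ 1, becomes infected.
Round 4 — checking thresholds:
  Ben: 1 of 1 neighbours ≥ 1, becomes infected.
Round 5 — no new infections; cascade stops.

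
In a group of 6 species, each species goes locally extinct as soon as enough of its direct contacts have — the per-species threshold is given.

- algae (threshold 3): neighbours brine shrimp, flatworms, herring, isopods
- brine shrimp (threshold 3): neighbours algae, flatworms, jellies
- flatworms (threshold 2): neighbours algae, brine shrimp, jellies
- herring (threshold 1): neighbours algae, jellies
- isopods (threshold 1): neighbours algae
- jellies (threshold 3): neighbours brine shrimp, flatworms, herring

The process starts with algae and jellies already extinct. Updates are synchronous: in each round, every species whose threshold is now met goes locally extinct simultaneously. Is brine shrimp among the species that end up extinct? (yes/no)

yes

Round 1 — algae, jellies go locally extinct (initial).
Round 2 — checking thresholds:
  brine shrimp: 2 of 3 neighbours < 3, holds.
  flatworms: 2 of 3 neighbours ≥ 2, goes locally extinct.
  herring: 2 of 2 neighbours ≥ 1, goes locally extinct.
  isopods: 1 of 1 neighbours ≥ 1, goes locally extinct.
Round 3 — checking thresholds:
  brine shrimp: 3 of 3 neighbours ≥ 3, goes locally extinct.
Round 4 — no new extinctions; cascade stops.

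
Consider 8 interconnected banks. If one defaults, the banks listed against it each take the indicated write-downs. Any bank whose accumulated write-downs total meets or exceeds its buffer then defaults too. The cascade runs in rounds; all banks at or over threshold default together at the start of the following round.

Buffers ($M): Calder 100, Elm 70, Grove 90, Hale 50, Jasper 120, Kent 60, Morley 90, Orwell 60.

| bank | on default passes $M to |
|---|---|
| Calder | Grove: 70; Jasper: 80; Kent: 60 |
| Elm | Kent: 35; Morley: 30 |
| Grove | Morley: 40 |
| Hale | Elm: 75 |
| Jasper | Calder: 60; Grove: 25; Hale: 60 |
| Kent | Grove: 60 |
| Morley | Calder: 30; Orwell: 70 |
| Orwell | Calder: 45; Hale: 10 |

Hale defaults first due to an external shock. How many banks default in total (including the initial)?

Round 1 — Hale defaults (initial).
  Elm: +75 → 75 ≥ 70
Round 2 — Elm defaults.
  Kent: +35 → 35 < 60
  Morley: +30 → 30 < 90
No further defaults.

2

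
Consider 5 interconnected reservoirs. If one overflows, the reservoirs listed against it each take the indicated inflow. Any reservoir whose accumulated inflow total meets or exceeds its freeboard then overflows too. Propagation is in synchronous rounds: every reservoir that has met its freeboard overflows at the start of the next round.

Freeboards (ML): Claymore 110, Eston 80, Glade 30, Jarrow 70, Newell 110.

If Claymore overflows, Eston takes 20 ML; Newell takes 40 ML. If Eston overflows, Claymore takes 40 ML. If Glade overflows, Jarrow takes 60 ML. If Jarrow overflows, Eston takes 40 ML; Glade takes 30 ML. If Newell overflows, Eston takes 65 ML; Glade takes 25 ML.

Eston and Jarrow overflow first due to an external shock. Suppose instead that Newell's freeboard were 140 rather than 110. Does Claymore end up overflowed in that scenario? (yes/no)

no

With Newell's freeboard at 140:
Round 1 — Eston, Jarrow overflow (initial).
  Claymore: +40 → 40 < 110
  Glade: +30 → 30 ≥ 30
Round 2 — Glade overflows.
No further overflows.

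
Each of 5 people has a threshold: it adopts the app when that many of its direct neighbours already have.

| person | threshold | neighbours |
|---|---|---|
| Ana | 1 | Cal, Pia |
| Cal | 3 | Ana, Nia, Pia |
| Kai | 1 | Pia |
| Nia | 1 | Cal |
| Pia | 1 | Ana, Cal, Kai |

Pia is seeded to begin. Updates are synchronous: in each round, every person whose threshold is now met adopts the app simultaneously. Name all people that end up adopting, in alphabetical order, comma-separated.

Ana, Kai, Pia

Round 1 — Pia adopts the app (initial).
Round 2 — checking thresholds:
  Ana: 1 of 2 neighbours ≥ 1, adopts the app.
  Cal: 1 of 3 neighbours < 3, holds.
  Kai: 1 of 1 neighbours ≥ 1, adopts the app.
Round 3 — no new adoptions; cascade stops.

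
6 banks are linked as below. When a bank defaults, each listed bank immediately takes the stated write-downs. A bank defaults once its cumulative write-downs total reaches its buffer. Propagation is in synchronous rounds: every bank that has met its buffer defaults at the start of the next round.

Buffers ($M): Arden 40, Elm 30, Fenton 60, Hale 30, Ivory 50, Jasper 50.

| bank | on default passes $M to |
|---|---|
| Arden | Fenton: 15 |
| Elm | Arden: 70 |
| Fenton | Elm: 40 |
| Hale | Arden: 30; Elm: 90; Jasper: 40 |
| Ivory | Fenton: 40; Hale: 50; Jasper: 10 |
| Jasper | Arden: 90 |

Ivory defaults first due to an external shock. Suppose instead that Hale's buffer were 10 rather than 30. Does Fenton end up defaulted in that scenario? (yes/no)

no

With Hale's buffer at 10:
Round 1 — Ivory defaults (initial).
  Fenton: +40 → 40 < 60
  Hale: +50 → 50 ≥ 10
  Jasper: +10 → 10 < 50
Round 2 — Hale defaults.
  Arden: +30 → 30 < 40
  Elm: +90 → 90 ≥ 30
  Jasper: +40 → 50 ≥ 50
Round 3 — Elm, Jasper default.
  Arden: +70+90 → 190 ≥ 40
Round 4 — Arden defaults.
  Fenton: +15 → 55 < 60
No further defaults.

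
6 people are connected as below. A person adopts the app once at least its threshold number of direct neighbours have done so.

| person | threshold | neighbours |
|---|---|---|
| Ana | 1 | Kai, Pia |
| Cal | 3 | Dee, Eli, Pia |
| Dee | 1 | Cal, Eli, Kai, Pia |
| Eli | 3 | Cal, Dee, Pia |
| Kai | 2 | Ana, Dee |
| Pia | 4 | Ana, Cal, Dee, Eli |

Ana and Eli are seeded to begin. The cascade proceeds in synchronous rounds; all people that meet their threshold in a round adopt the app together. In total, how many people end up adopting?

Round 1 — Ana, Eli adopt the app (initial).
Round 2 — checking thresholds:
  Cal: 1 of 3 neighbours < 3, holds.
  Dee: 1 of 4 neighbours ≥ 1, adopts the app.
  Kai: 1 of 2 neighbours < 2, holds.
  Pia: 2 of 4 neighbours < 4, holds.
Round 3 — checking thresholds:
  Cal: 2 of 3 neighbours < 3, holds.
  Kai: 2 of 2 neighbours ≥ 2, adopts the app.
  Pia: 3 of 4 neighbours < 4, holds.
Round 4 — no new adoptions; cascade stops.

4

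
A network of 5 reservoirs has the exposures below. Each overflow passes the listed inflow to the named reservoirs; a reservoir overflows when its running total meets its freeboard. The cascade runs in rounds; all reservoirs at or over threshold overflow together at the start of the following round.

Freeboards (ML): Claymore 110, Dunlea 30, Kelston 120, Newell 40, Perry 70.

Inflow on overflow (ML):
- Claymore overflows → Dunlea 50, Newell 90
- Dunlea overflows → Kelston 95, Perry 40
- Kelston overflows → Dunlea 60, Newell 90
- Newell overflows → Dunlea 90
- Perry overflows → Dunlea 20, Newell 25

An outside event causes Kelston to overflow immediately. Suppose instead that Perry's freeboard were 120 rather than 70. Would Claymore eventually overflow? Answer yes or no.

With Perry's freeboard at 120:
Round 1 — Kelston overflows (initial).
  Dunlea: +60 → 60 ≥ 30
  Newell: +90 → 90 ≥ 40
Round 2 — Dunlea, Newell overflow.
  Perry: +40 → 40 < 120
No further overflows.

no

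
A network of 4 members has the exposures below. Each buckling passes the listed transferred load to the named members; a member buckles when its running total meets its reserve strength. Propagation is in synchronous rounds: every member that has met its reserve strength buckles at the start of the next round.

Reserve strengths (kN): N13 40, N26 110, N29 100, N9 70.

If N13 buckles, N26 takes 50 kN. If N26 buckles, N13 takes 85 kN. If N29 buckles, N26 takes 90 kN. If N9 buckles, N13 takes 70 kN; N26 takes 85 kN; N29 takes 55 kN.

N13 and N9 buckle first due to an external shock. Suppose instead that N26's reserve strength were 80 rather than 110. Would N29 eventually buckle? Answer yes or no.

no

With N26's reserve strength at 80:
Round 1 — N13, N9 buckle (initial).
  N26: +50+85 → 135 ≥ 80
  N29: +55 → 55 < 100
Round 2 — N26 buckles.
No further bucklings.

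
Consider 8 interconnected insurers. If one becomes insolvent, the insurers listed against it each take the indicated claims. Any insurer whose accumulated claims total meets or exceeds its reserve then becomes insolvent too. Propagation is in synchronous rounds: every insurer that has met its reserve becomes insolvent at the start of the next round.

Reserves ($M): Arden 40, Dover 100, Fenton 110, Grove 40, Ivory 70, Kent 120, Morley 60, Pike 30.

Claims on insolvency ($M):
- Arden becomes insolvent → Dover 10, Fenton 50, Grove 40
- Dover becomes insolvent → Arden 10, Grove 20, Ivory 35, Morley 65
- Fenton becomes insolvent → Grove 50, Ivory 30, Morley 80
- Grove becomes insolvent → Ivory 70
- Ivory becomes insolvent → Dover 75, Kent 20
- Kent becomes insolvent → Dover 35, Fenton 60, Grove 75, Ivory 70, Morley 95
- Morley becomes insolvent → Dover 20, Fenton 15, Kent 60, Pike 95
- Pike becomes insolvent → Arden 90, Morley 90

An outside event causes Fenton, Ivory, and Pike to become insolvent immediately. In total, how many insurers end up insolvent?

7

Round 1 — Fenton, Ivory, Pike become insolvent (initial).
  Arden: +90 → 90 ≥ 40
  Dover: +75 → 75 < 100
  Grove: +50 → 50 ≥ 40
  Kent: +20 → 20 < 120
  Morley: +80+90 → 170 ≥ 60
Round 2 — Arden, Grove, Morley become insolvent.
  Dover: +10+20 → 105 ≥ 100
  Kent: +60 → 80 < 120
Round 3 — Dover becomes insolvent.
No further insolvencies.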